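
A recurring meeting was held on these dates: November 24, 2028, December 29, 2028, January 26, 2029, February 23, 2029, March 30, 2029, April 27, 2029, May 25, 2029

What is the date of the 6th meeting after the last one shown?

These are Fridays with 35, 28, 28, 35, 28, 28-day gaps.
Each is the final Friday of its month — December 29, 2028 is past the 28th, so '4th Friday' doesn't fit.
Last Friday of June 2029: June 29, 2029.
Last Friday of July 2029: July 27, 2029.
August 2029 ends with Friday August 31, 2029.
September 2029 ends with Friday September 28, 2029.
Last Friday of October 2029: October 26, 2029.
Last Friday of November 2029: November 30, 2029.

November 30, 2029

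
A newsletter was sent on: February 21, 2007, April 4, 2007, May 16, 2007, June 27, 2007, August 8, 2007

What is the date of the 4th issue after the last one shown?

Every event comes 42 days after the last (42, 42, 42, 42).
August 8, 2007 + 42 days = September 19, 2007.
September 19, 2007 + 42 days = October 31, 2007.
October 31, 2007 + 42 days = December 12, 2007.
December 12, 2007 + 42 days = January 23, 2008.

January 23, 2008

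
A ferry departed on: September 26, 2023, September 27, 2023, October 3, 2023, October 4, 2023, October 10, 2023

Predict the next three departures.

October 11, 2023; October 17, 2023; October 18, 2023

The gap pattern 1, 6, 1, 6 repeats every 2 events.
These are the Tuesdays and Wednesdays of each week.
Next Wednesday: October 11, 2023.
Next Tuesday: October 17, 2023.
The following Wednesday is October 18, 2023.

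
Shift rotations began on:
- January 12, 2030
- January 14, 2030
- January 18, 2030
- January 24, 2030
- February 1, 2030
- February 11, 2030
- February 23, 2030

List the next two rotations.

Gaps: 2, 4, 6, 8, 10, 12 days — each gap is 2 larger than the previous one.
Next gap: 14 days. February 23, 2030 + 14 days = March 9, 2030.
Next gap: 16 days. March 9, 2030 + 16 days = March 25, 2030.

March 9, 2030; March 25, 2030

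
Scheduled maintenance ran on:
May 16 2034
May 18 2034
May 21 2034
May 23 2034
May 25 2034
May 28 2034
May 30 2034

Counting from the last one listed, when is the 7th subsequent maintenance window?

Every event lands on a Tuesday or Thursday or Sunday (gaps cycle 2, 3, 2, 2, 3, 2).
So the schedule is: every Tuesday, Thursday and Sunday.
The following Thursday is Jun 1 2034.
Next Sunday: Jun 4 2034.
Next Tuesday: Jun 6 2034.
Next Thursday: Jun 8 2034.
Next Sunday: Jun 11 2034.
The following Tuesday is Jun 13 2034.
Next Thursday: Jun 15 2034.

Jun 15 2034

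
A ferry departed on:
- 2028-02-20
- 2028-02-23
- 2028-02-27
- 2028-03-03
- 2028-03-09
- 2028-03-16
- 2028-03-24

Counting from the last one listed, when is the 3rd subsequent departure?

2028-04-23

The spacing grows by 1 each time: 3, 4, 5, 6, 7, 8 days.
Next gap: 9 days. 2028-03-24 + 9 days = 2028-04-02.
Next gap: 10 days. 2028-04-02 + 10 days = 2028-04-12.
Next gap: 11 days. 2028-04-12 + 11 days = 2028-04-23.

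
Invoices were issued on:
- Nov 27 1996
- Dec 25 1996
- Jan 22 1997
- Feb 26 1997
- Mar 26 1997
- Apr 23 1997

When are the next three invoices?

Gaps: 28, 28, 35, 28, 28 days — a mix of 28 and 35. Every date is a Wednesday.
Each is the 4th Wednesday of its month.
May 1997 — 4th Wednesday is May 28 1997.
4th Wednesday of June 1997: Jun 25 1997.
July 1997 — 4th Wednesday is Jul 23 1997.

May 28 1997, Jun 25 1997, Jul 23 1997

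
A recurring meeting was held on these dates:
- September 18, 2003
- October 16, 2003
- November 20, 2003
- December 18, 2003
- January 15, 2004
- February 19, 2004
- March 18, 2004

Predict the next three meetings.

All dates are Thursdays, 28, 35, 28, 28, 35, 28 days apart.
Specifically, the 3rd Thursday of each month.
3rd Thursday of April 2004: April 15, 2004.
3rd Thursday of May 2004: May 20, 2004.
3rd Thursday of June 2004: June 17, 2004.

April 15, 2004; May 20, 2004; June 17, 2004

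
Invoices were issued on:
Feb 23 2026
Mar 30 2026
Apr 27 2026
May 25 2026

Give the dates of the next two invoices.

Jun 29 2026, Jul 27 2026

These are Mondays with 35, 28, 28-day gaps.
Each is the final Monday of its month — Mar 30 2026 is past the 28th, so '4th Monday' doesn't fit.
Last Monday of June 2026: Jun 29 2026.
July 2026 ends with Monday Jul 27 2026.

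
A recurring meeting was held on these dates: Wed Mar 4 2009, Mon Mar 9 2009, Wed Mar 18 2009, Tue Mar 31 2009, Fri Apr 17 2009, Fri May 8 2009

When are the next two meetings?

Gaps: 5, 9, 13, 17, 21 days — each gap is 4 larger than the previous one.
Next gap: 25 days. Fri May 8 2009 + 25 days = Tue Jun 2 2009.
Next gap: 29 days. Tue Jun 2 2009 + 29 days = Wed Jul 1 2009.

Tue Jun 2 2009, Wed Jul 1 2009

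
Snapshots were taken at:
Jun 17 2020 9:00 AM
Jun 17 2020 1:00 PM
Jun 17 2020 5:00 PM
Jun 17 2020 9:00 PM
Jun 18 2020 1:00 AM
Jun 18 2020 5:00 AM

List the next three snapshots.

Gaps: 4, 4, 4, 4, 4 hours — each event is 4 hours after the previous one.
Jun 18 2020 5:00 AM + 4 h = Jun 18 2020 9:00 AM.
Jun 18 2020 9:00 AM + 4 h = Jun 18 2020 1:00 PM.
Jun 18 2020 1:00 PM + 4 h = Jun 18 2020 5:00 PM.

Jun 18 2020 9:00 AM, Jun 18 2020 1:00 PM, Jun 18 2020 5:00 PM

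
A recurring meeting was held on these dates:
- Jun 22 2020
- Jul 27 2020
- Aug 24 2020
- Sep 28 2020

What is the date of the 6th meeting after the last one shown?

Mar 22 2021

These are Mondays at 28- or 35-day spacing (35, 28, 35).
The pattern: 4th Monday of the month.
October 2020 — 4th Monday is Oct 26 2020.
4th Monday of November 2020: Nov 23 2020.
December 2020 — 4th Monday is Dec 28 2020.
January 2021 — 4th Monday is Jan 25 2021.
February 2021 — 4th Monday is Feb 22 2021.
March 2021 — 4th Monday is Mar 22 2021.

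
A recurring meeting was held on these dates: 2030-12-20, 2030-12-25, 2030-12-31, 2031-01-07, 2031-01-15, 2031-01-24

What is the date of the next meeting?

Gaps: 5, 6, 7, 8, 9 days — each gap is 1 larger than the previous one.
Next gap: 10 days. 2031-01-24 + 10 days = 2031-02-03.

2031-02-03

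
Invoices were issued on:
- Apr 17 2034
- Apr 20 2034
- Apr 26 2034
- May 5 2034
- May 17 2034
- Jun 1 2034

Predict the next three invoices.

Intervals are 3, 6, 9, 12, 15 days — an arithmetic progression with common difference 3.
Next gap: 18 days. Jun 1 2034 + 18 days = Jun 19 2034.
Next gap: 21 days. Jun 19 2034 + 21 days = Jul 10 2034.
Next gap: 24 days. Jul 10 2034 + 24 days = Aug 3 2034.

Jun 19 2034, Jul 10 2034, Aug 3 2034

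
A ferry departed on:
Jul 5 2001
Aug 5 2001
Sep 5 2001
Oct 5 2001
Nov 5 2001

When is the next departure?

Each date is the 5th; the gaps (31, 31, 30, 31) track the month lengths.
The rule is the 5th of each month.
December 2001: Dec 5 2001.

Dec 5 2001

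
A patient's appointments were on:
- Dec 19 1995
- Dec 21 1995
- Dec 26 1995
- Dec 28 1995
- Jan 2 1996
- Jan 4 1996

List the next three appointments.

Jan 9 1996, Jan 11 1996, Jan 16 1996

Every event lands on a Tuesday or Thursday (gaps cycle 2, 5, 2, 5, 2).
So the schedule is: every Tuesday and Thursday.
The following Tuesday is Jan 9 1996.
The following Thursday is Jan 11 1996.
The following Tuesday is Jan 16 1996.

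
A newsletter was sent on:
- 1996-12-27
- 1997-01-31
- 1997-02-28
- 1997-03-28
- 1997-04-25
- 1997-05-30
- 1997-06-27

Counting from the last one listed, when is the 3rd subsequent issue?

Every date is a Friday; gaps 35, 28, 28, 28, 35, 28 days.
Each is the last Friday of its month (at least one falls on the 29th or later, ruling out '4th Friday').
July 1997 ends with Friday 1997-07-25.
Last Friday of August 1997: 1997-08-29.
Last Friday of September 1997: 1997-09-26.

1997-09-26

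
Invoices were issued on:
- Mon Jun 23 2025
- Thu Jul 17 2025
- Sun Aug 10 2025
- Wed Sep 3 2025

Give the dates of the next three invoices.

Sat Sep 27 2025, Tue Oct 21 2025, Fri Nov 14 2025

Every event comes 24 days after the last (24, 24, 24).
Wed Sep 3 2025 + 24 days = Sat Sep 27 2025.
Sat Sep 27 2025 + 24 days = Tue Oct 21 2025.
Tue Oct 21 2025 + 24 days = Fri Nov 14 2025.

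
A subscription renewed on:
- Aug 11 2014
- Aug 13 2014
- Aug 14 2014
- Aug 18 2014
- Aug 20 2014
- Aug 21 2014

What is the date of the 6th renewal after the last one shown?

Sep 4 2014

Every event lands on a Monday or Wednesday or Thursday (gaps cycle 2, 1, 4, 2, 1).
So the schedule is: every Monday, Wednesday and Thursday.
Next Monday: Aug 25 2014.
The following Wednesday is Aug 27 2014.
Next Thursday: Aug 28 2014.
Next Monday: Sep 1 2014.
The following Wednesday is Sep 3 2014.
The following Thursday is Sep 4 2014.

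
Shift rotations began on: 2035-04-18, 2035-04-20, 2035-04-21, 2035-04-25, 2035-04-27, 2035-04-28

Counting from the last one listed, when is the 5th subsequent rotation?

2035-05-11

Gaps: 2, 1, 4, 2, 1 days — not constant, but cyclic with period 3.
The events fall on every Wednesday, Friday and Saturday.
Next Wednesday: 2035-05-02.
Next Friday: 2035-05-04.
Next Saturday: 2035-05-05.
The following Wednesday is 2035-05-09.
The following Friday is 2035-05-11.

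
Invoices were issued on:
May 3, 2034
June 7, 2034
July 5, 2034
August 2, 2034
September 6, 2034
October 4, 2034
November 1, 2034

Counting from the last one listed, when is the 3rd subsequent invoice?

February 7, 2035

Gaps: 35, 28, 28, 35, 28, 28 days — a mix of 28 and 35. Every date is a Wednesday.
Each is the 1st Wednesday of its month.
December 2034 — 1st Wednesday is December 6, 2034.
1st Wednesday of January 2035: January 3, 2035.
February 2035 — 1st Wednesday is February 7, 2035.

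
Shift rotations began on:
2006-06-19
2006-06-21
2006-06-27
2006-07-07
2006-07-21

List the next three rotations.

2006-08-08, 2006-08-30, 2006-09-25

The spacing grows by 4 each time: 2, 6, 10, 14 days.
Next gap: 18 days. 2006-07-21 + 18 days = 2006-08-08.
Next gap: 22 days. 2006-08-08 + 22 days = 2006-08-30.
Next gap: 26 days. 2006-08-30 + 26 days = 2006-09-25.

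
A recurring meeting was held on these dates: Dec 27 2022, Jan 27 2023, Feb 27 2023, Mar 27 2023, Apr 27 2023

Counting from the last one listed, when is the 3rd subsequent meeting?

Gaps: 31, 31, 28, 31 days — not constant. Every event is on the 27th of the month.
Pattern: the 27th of each month.
Next: May 2023 → May 27 2023.
Next: June 2023 → Jun 27 2023.
Next: July 2023 → Jul 27 2023.

Jul 27 2023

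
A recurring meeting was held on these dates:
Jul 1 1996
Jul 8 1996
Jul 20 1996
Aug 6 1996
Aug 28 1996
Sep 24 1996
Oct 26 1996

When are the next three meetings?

Intervals are 7, 12, 17, 22, 27, 32 days — an arithmetic progression with common difference 5.
Next gap: 37 days. Oct 26 1996 + 37 days = Dec 2 1996.
Next gap: 42 days. Dec 2 1996 + 42 days = Jan 13 1997.
Next gap: 47 days. Jan 13 1997 + 47 days = Mar 1 1997.

Dec 2 1996, Jan 13 1997, Mar 1 1997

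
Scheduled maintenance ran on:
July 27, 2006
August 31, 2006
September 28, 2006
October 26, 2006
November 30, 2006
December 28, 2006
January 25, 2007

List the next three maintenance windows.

February 22, 2007; March 29, 2007; April 26, 2007

All Thursdays; the gaps (35, 28, 28, 35, 28, 28) vary with month length.
This is the last Thursday of each month.
Last Thursday of February 2007: February 22, 2007.
Last Thursday of March 2007: March 29, 2007.
April 2007 ends with Thursday April 26, 2007.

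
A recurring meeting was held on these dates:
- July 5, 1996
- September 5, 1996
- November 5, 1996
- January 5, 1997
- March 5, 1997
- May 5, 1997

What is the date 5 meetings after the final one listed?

March 5, 1998

Each date is the 5th; the gaps (62, 61, 61, 59, 61) track the month lengths.
The rule is the 5th of every 2 months.
July 1997: July 5, 1997.
Next: September 1997 → September 5, 1997.
November 1997: November 5, 1997.
Next: January 1998 → January 5, 1998.
March 1998: March 5, 1998.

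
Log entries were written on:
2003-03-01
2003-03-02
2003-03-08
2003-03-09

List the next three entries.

Gaps: 1, 6, 1 days — not constant, but cyclic with period 2.
The events fall on every Saturday and Sunday.
Next Saturday: 2003-03-15.
The following Sunday is 2003-03-16.
Next Saturday: 2003-03-22.

2003-03-15, 2003-03-16, 2003-03-22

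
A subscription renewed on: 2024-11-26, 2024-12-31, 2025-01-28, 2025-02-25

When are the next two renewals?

These are Tuesdays with 35, 28, 28-day gaps.
Each is the final Tuesday of its month — 2024-12-31 is past the 28th, so '4th Tuesday' doesn't fit.
March 2025 ends with Tuesday 2025-03-25.
Last Tuesday of April 2025: 2025-04-29.

2025-03-25, 2025-04-29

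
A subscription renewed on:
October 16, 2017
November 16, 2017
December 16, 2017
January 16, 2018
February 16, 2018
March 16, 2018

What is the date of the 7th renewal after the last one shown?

October 16, 2018

Each date is the 16th; the gaps (31, 30, 31, 31, 28) track the month lengths.
The rule is the 16th of each month.
April 2018: April 16, 2018.
May 2018: May 16, 2018.
June 2018: June 16, 2018.
July 2018: July 16, 2018.
Next: August 2018 → August 16, 2018.
Next: September 2018 → September 16, 2018.
October 2018: October 16, 2018.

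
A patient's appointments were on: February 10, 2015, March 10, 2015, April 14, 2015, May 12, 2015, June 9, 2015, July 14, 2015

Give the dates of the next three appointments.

August 11, 2015; September 8, 2015; October 13, 2015

All dates are Tuesdays, 28, 35, 28, 28, 35 days apart.
Specifically, the 2nd Tuesday of each month.
August 2015 — 2nd Tuesday is August 11, 2015.
2nd Tuesday of September 2015: September 8, 2015.
2nd Tuesday of October 2015: October 13, 2015.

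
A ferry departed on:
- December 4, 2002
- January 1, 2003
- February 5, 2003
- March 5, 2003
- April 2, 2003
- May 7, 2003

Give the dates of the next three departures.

June 4, 2003; July 2, 2003; August 6, 2003

All dates are Wednesdays, 28, 35, 28, 28, 35 days apart.
Specifically, the 1st Wednesday of each month.
June 2003 — 1st Wednesday is June 4, 2003.
July 2003 — 1st Wednesday is July 2, 2003.
1st Wednesday of August 2003: August 6, 2003.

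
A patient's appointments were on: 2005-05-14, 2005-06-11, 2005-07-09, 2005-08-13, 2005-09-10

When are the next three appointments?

Gaps: 28, 28, 35, 28 days — a mix of 28 and 35. Every date is a Saturday.
Each is the 2nd Saturday of its month.
2nd Saturday of October 2005: 2005-10-08.
November 2005 — 2nd Saturday is 2005-11-12.
2nd Saturday of December 2005: 2005-12-10.

2005-10-08, 2005-11-12, 2005-12-10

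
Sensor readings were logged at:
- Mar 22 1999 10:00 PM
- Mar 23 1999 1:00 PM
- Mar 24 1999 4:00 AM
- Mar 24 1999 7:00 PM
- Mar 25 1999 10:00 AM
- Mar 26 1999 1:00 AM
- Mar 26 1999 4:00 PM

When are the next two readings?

Spacing: 15, 15, 15, 15, 15, 15 h — constant 15 h.
Mar 26 1999 4:00 PM + 15 h = Mar 27 1999 7:00 AM.
Mar 27 1999 7:00 AM + 15 h = Mar 27 1999 10:00 PM.

Mar 27 1999 7:00 AM, Mar 27 1999 10:00 PM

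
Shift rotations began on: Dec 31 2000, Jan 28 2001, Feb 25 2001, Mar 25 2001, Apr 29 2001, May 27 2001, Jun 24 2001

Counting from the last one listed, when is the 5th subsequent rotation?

Nov 25 2001

These are Sundays with 28, 28, 28, 35, 28, 28-day gaps.
Each is the final Sunday of its month — Dec 31 2000 is past the 28th, so '4th Sunday' doesn't fit.
Last Sunday of July 2001: Jul 29 2001.
August 2001 ends with Sunday Aug 26 2001.
September 2001 ends with Sunday Sep 30 2001.
Last Sunday of October 2001: Oct 28 2001.
Last Sunday of November 2001: Nov 25 2001.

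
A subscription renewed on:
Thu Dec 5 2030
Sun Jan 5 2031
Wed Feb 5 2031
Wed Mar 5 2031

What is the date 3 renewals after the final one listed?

The day-of-month is always 5 (31, 31, 28 days between events).
So this recurs on the 5th of each month.
Next: April 2031 → Sat Apr 5 2031.
Next: May 2031 → Mon May 5 2031.
Next: June 2031 → Thu Jun 5 2031.

Thu Jun 5 2031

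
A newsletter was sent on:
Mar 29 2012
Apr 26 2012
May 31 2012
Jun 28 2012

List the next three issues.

Jul 26 2012, Aug 30 2012, Sep 27 2012

Every date is a Thursday; gaps 28, 35, 28 days.
Each is the last Thursday of its month (at least one falls on the 29th or later, ruling out '4th Thursday').
Last Thursday of July 2012: Jul 26 2012.
August 2012 ends with Thursday Aug 30 2012.
Last Thursday of September 2012: Sep 27 2012.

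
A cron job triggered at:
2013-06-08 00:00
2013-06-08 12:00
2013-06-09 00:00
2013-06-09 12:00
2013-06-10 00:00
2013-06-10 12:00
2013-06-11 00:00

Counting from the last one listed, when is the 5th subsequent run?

Spacing: 12, 12, 12, 12, 12, 12 h — constant 12 h.
2013-06-11 00:00 + 12 h = 2013-06-11 12:00.
2013-06-11 12:00 + 12 h = 2013-06-12 00:00.
2013-06-12 00:00 + 12 h = 2013-06-12 12:00.
2013-06-12 12:00 + 12 h = 2013-06-13 00:00.
2013-06-13 00:00 + 12 h = 2013-06-13 12:00.

2013-06-13 12:00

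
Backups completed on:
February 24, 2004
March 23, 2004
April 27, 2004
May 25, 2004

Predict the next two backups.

These are Tuesdays at 28- or 35-day spacing (28, 35, 28).
The pattern: 4th Tuesday of the month.
4th Tuesday of June 2004: June 22, 2004.
July 2004 — 4th Tuesday is July 27, 2004.

June 22, 2004; July 27, 2004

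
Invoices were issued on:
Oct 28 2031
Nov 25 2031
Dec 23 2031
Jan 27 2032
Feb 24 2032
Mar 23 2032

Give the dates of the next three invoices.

Gaps: 28, 28, 35, 28, 28 days — a mix of 28 and 35. Every date is a Tuesday.
Each is the 4th Tuesday of its month.
April 2032 — 4th Tuesday is Apr 27 2032.
May 2032 — 4th Tuesday is May 25 2032.
4th Tuesday of June 2032: Jun 22 2032.

Apr 27 2032, May 25 2032, Jun 22 2032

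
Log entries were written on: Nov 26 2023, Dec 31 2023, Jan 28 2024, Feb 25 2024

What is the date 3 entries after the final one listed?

May 26 2024

All Sundays; the gaps (35, 28, 28) vary with month length.
This is the last Sunday of each month.
Last Sunday of March 2024: Mar 31 2024.
Last Sunday of April 2024: Apr 28 2024.
Last Sunday of May 2024: May 26 2024.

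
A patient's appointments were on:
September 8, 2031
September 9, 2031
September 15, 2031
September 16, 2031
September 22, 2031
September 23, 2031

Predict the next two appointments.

Every event lands on a Monday or Tuesday (gaps cycle 1, 6, 1, 6, 1).
So the schedule is: every Monday and Tuesday.
Next Monday: September 29, 2031.
Next Tuesday: September 30, 2031.

September 29, 2031; September 30, 2031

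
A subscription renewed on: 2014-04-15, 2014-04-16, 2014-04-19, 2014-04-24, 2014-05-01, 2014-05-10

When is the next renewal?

2014-05-21

Gaps: 1, 3, 5, 7, 9 days — each gap is 2 larger than the previous one.
Next gap: 11 days. 2014-05-10 + 11 days = 2014-05-21.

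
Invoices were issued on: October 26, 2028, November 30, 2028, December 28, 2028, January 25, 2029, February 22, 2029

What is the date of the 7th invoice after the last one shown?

All Thursdays; the gaps (35, 28, 28, 28) vary with month length.
This is the last Thursday of each month.
Last Thursday of March 2029: March 29, 2029.
Last Thursday of April 2029: April 26, 2029.
Last Thursday of May 2029: May 31, 2029.
Last Thursday of June 2029: June 28, 2029.
Last Thursday of July 2029: July 26, 2029.
Last Thursday of August 2029: August 30, 2029.
Last Thursday of September 2029: September 27, 2029.

September 27, 2029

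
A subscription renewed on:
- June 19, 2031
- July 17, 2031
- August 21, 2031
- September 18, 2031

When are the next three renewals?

October 16, 2031; November 20, 2031; December 18, 2031

These are Thursdays at 28- or 35-day spacing (28, 35, 28).
The pattern: 3rd Thursday of the month.
October 2031 — 3rd Thursday is October 16, 2031.
November 2031 — 3rd Thursday is November 20, 2031.
December 2031 — 3rd Thursday is December 18, 2031.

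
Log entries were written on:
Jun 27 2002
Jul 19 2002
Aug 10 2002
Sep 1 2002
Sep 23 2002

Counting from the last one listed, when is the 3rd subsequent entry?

Nov 28 2002

Gaps between consecutive events: 22, 22, 22, 22 days — a constant 22-day interval.
Sep 23 2002 + 22 days = Oct 15 2002.
Oct 15 2002 + 22 days = Nov 6 2002.
Nov 6 2002 + 22 days = Nov 28 2002.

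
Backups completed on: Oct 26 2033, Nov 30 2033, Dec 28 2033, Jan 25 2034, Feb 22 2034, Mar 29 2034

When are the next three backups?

Every date is a Wednesday; gaps 35, 28, 28, 28, 35 days.
Each is the last Wednesday of its month (at least one falls on the 29th or later, ruling out '4th Wednesday').
April 2034 ends with Wednesday Apr 26 2034.
May 2034 ends with Wednesday May 31 2034.
Last Wednesday of June 2034: Jun 28 2034.

Apr 26 2034, May 31 2034, Jun 28 2034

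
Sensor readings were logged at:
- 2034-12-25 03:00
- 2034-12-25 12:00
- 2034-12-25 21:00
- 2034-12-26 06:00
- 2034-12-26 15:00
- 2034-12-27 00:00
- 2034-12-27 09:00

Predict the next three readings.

2034-12-27 18:00, 2034-12-28 03:00, 2034-12-28 12:00

Gaps: 9, 9, 9, 9, 9, 9 hours — each event is 9 hours after the previous one.
2034-12-27 09:00 + 9 h = 2034-12-27 18:00.
2034-12-27 18:00 + 9 h = 2034-12-28 03:00.
2034-12-28 03:00 + 9 h = 2034-12-28 12:00.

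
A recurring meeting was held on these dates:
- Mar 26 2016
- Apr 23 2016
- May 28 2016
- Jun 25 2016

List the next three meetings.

Jul 23 2016, Aug 27 2016, Sep 24 2016

All dates are Saturdays, 28, 35, 28 days apart.
Specifically, the 4th Saturday of each month.
July 2016 — 4th Saturday is Jul 23 2016.
4th Saturday of August 2016: Aug 27 2016.
September 2016 — 4th Saturday is Sep 24 2016.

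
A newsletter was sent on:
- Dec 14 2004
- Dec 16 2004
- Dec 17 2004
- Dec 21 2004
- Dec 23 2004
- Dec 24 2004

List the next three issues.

Dec 28 2004, Dec 30 2004, Dec 31 2004

Gaps: 2, 1, 4, 2, 1 days — not constant, but cyclic with period 3.
The events fall on every Tuesday, Thursday and Friday.
Next Tuesday: Dec 28 2004.
Next Thursday: Dec 30 2004.
The following Friday is Dec 31 2004.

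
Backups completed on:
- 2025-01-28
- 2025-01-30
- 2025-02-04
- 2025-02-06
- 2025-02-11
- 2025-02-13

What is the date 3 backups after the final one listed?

The gap pattern 2, 5, 2, 5, 2 repeats every 2 events.
These are the Tuesdays and Thursdays of each week.
Next Tuesday: 2025-02-18.
Next Thursday: 2025-02-20.
The following Tuesday is 2025-02-25.

2025-02-25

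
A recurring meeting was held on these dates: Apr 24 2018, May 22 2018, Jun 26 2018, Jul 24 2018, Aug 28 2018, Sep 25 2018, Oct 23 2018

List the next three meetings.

Nov 27 2018, Dec 25 2018, Jan 22 2019

These are Tuesdays at 28- or 35-day spacing (28, 35, 28, 35, 28, 28).
The pattern: 4th Tuesday of the month.
4th Tuesday of November 2018: Nov 27 2018.
4th Tuesday of December 2018: Dec 25 2018.
January 2019 — 4th Tuesday is Jan 22 2019.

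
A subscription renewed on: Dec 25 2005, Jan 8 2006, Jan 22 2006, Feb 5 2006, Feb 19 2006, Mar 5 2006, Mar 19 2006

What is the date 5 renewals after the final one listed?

May 28 2006

The spacing is 14, 14, 14, 14, 14, 14 days — always 14 days.
Mar 19 2006 + 14 days = Apr 2 2006.
Apr 2 2006 + 14 days = Apr 16 2006.
Apr 16 2006 + 14 days = Apr 30 2006.
Apr 30 2006 + 14 days = May 14 2006.
May 14 2006 + 14 days = May 28 2006.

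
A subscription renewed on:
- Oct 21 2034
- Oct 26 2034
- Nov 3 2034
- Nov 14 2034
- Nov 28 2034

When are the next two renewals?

Gaps: 5, 8, 11, 14 days — each gap is 3 larger than the previous one.
Next gap: 17 days. Nov 28 2034 + 17 days = Dec 15 2034.
Next gap: 20 days. Dec 15 2034 + 20 days = Jan 4 2035.

Dec 15 2034, Jan 4 2035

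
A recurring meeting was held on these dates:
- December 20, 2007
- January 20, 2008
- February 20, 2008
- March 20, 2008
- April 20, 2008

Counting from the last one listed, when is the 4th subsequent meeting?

August 20, 2008

Gaps: 31, 31, 29, 31 days — not constant. Every event is on the 20th of the month.
Pattern: the 20th of each month.
May 2008: May 20, 2008.
Next: June 2008 → June 20, 2008.
July 2008: July 20, 2008.
August 2008: August 20, 2008.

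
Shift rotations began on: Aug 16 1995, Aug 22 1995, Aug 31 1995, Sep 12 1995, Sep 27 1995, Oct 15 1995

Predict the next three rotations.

Intervals are 6, 9, 12, 15, 18 days — an arithmetic progression with common difference 3.
Next gap: 21 days. Oct 15 1995 + 21 days = Nov 5 1995.
Next gap: 24 days. Nov 5 1995 + 24 days = Nov 29 1995.
Next gap: 27 days. Nov 29 1995 + 27 days = Dec 26 1995.

Nov 5 1995, Nov 29 1995, Dec 26 1995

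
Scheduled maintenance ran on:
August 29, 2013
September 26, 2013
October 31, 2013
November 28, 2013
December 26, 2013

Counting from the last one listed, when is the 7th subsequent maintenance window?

These are Thursdays with 28, 35, 28, 28-day gaps.
Each is the final Thursday of its month — August 29, 2013 is past the 28th, so '4th Thursday' doesn't fit.
Last Thursday of January 2014: January 30, 2014.
Last Thursday of February 2014: February 27, 2014.
Last Thursday of March 2014: March 27, 2014.
April 2014 ends with Thursday April 24, 2014.
Last Thursday of May 2014: May 29, 2014.
Last Thursday of June 2014: June 26, 2014.
July 2014 ends with Thursday July 31, 2014.

July 31, 2014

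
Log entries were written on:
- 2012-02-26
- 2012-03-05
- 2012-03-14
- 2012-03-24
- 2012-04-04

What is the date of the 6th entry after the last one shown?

The spacing grows by 1 each time: 8, 9, 10, 11 days.
Next gap: 12 days. 2012-04-04 + 12 days = 2012-04-16.
Next gap: 13 days. 2012-04-16 + 13 days = 2012-04-29.
Next gap: 14 days. 2012-04-29 + 14 days = 2012-05-13.
Next gap: 15 days. 2012-05-13 + 15 days = 2012-05-28.
Next gap: 16 days. 2012-05-28 + 16 days = 2012-06-13.
Next gap: 17 days. 2012-06-13 + 17 days = 2012-06-30.

2012-06-30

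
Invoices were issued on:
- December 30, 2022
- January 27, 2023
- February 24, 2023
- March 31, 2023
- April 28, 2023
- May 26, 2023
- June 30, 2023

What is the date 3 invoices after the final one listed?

All Fridays; the gaps (28, 28, 35, 28, 28, 35) vary with month length.
This is the last Friday of each month.
Last Friday of July 2023: July 28, 2023.
Last Friday of August 2023: August 25, 2023.
Last Friday of September 2023: September 29, 2023.

September 29, 2023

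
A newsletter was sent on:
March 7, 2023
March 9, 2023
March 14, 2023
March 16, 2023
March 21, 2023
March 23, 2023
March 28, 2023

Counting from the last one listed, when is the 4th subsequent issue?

Every event lands on a Tuesday or Thursday (gaps cycle 2, 5, 2, 5, 2, 5).
So the schedule is: every Tuesday and Thursday.
Next Thursday: March 30, 2023.
The following Tuesday is April 4, 2023.
The following Thursday is April 6, 2023.
Next Tuesday: April 11, 2023.

April 11, 2023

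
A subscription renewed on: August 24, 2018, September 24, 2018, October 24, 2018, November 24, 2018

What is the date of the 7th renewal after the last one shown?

Each date is the 24th; the gaps (31, 30, 31) track the month lengths.
The rule is the 24th of each month.
December 2018: December 24, 2018.
Next: January 2019 → January 24, 2019.
Next: February 2019 → February 24, 2019.
March 2019: March 24, 2019.
April 2019: April 24, 2019.
May 2019: May 24, 2019.
Next: June 2019 → June 24, 2019.

June 24, 2019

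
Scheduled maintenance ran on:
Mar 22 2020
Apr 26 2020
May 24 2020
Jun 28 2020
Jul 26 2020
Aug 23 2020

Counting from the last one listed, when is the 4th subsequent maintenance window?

Dec 27 2020

These are Sundays at 28- or 35-day spacing (35, 28, 35, 28, 28).
The pattern: 4th Sunday of the month.
September 2020 — 4th Sunday is Sep 27 2020.
4th Sunday of October 2020: Oct 25 2020.
4th Sunday of November 2020: Nov 22 2020.
December 2020 — 4th Sunday is Dec 27 2020.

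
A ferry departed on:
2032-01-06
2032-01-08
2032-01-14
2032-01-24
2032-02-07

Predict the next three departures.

2032-02-25, 2032-03-18, 2032-04-13

The spacing grows by 4 each time: 2, 6, 10, 14 days.
Next gap: 18 days. 2032-02-07 + 18 days = 2032-02-25.
Next gap: 22 days. 2032-02-25 + 22 days = 2032-03-18.
Next gap: 26 days. 2032-03-18 + 26 days = 2032-04-13.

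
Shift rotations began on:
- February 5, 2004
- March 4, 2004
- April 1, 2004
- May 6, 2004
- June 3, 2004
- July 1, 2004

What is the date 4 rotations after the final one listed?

November 4, 2004

These are Thursdays at 28- or 35-day spacing (28, 28, 35, 28, 28).
The pattern: 1st Thursday of the month.
1st Thursday of August 2004: August 5, 2004.
1st Thursday of September 2004: September 2, 2004.
1st Thursday of October 2004: October 7, 2004.
November 2004 — 1st Thursday is November 4, 2004.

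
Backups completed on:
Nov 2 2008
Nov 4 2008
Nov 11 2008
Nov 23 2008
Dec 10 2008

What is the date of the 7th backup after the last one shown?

Aug 26 2009

Gaps: 2, 7, 12, 17 days — each gap is 5 larger than the previous one.
Next gap: 22 days. Dec 10 2008 + 22 days = Jan 1 2009.
Next gap: 27 days. Jan 1 2009 + 27 days = Jan 28 2009.
Next gap: 32 days. Jan 28 2009 + 32 days = Mar 1 2009.
Next gap: 37 days. Mar 1 2009 + 37 days = Apr 7 2009.
Next gap: 42 days. Apr 7 2009 + 42 days = May 19 2009.
Next gap: 47 days. May 19 2009 + 47 days = Jul 5 2009.
Next gap: 52 days. Jul 5 2009 + 52 days = Aug 26 2009.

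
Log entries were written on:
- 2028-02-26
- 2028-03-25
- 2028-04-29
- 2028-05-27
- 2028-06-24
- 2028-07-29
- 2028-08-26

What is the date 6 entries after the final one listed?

All Saturdays; the gaps (28, 35, 28, 28, 35, 28) vary with month length.
This is the last Saturday of each month.
September 2028 ends with Saturday 2028-09-30.
October 2028 ends with Saturday 2028-10-28.
November 2028 ends with Saturday 2028-11-25.
December 2028 ends with Saturday 2028-12-30.
Last Saturday of January 2029: 2029-01-27.
February 2029 ends with Saturday 2029-02-24.

2029-02-24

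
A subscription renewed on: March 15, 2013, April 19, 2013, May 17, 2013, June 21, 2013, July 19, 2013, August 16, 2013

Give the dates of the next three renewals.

September 20, 2013; October 18, 2013; November 15, 2013

These are Fridays at 28- or 35-day spacing (35, 28, 35, 28, 28).
The pattern: 3rd Friday of the month.
September 2013 — 3rd Friday is September 20, 2013.
3rd Friday of October 2013: October 18, 2013.
November 2013 — 3rd Friday is November 15, 2013.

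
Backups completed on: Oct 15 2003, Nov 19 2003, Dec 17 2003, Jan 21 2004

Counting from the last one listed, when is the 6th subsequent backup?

Jul 21 2004

These are Wednesdays at 28- or 35-day spacing (35, 28, 35).
The pattern: 3rd Wednesday of the month.
February 2004 — 3rd Wednesday is Feb 18 2004.
March 2004 — 3rd Wednesday is Mar 17 2004.
April 2004 — 3rd Wednesday is Apr 21 2004.
May 2004 — 3rd Wednesday is May 19 2004.
June 2004 — 3rd Wednesday is Jun 16 2004.
3rd Wednesday of July 2004: Jul 21 2004.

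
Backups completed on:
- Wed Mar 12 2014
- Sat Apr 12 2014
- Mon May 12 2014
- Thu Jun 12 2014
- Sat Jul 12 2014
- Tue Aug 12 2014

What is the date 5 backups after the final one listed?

Mon Jan 12 2015

Gaps: 31, 30, 31, 30, 31 days — not constant. Every event is on the 12th of the month.
Pattern: the 12th of each month.
September 2014: Fri Sep 12 2014.
Next: October 2014 → Sun Oct 12 2014.
Next: November 2014 → Wed Nov 12 2014.
December 2014: Fri Dec 12 2014.
Next: January 2015 → Mon Jan 12 2015.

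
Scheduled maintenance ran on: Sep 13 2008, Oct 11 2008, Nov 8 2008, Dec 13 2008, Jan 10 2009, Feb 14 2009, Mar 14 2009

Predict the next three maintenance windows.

All dates are Saturdays, 28, 28, 35, 28, 35, 28 days apart.
Specifically, the 2nd Saturday of each month.
April 2009 — 2nd Saturday is Apr 11 2009.
May 2009 — 2nd Saturday is May 9 2009.
June 2009 — 2nd Saturday is Jun 13 2009.

Apr 11 2009, May 9 2009, Jun 13 2009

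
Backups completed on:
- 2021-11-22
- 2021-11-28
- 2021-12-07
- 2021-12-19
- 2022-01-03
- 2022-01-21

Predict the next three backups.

The spacing grows by 3 each time: 6, 9, 12, 15, 18 days.
Next gap: 21 days. 2022-01-21 + 21 days = 2022-02-11.
Next gap: 24 days. 2022-02-11 + 24 days = 2022-03-07.
Next gap: 27 days. 2022-03-07 + 27 days = 2022-04-03.

2022-02-11, 2022-03-07, 2022-04-03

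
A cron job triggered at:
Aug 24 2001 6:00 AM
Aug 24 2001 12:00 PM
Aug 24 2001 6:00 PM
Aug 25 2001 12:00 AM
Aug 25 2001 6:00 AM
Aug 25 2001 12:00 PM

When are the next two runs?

Aug 25 2001 6:00 PM, Aug 26 2001 12:00 AM

Gaps: 6, 6, 6, 6, 6 hours — each event is 6 hours after the previous one.
Aug 25 2001 12:00 PM + 6 h = Aug 25 2001 6:00 PM.
Aug 25 2001 6:00 PM + 6 h = Aug 26 2001 12:00 AM.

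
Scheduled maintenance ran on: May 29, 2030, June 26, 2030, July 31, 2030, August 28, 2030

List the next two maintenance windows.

September 25, 2030; October 30, 2030

All Wednesdays; the gaps (28, 35, 28) vary with month length.
This is the last Wednesday of each month.
Last Wednesday of September 2030: September 25, 2030.
Last Wednesday of October 2030: October 30, 2030.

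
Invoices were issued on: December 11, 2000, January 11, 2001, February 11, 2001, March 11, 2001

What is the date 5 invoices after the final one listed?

August 11, 2001

Each date is the 11th; the gaps (31, 31, 28) track the month lengths.
The rule is the 11th of each month.
Next: April 2001 → April 11, 2001.
May 2001: May 11, 2001.
June 2001: June 11, 2001.
Next: July 2001 → July 11, 2001.
August 2001: August 11, 2001.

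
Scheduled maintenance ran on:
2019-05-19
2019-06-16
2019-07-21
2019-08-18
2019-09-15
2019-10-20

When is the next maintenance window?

2019-11-17

These are Sundays at 28- or 35-day spacing (28, 35, 28, 28, 35).
The pattern: 3rd Sunday of the month.
3rd Sunday of November 2019: 2019-11-17.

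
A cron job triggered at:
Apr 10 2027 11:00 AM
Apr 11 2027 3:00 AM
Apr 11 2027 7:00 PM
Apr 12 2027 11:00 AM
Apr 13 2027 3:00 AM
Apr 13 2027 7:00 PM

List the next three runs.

Apr 14 2027 11:00 AM, Apr 15 2027 3:00 AM, Apr 15 2027 7:00 PM

Gaps: 16, 16, 16, 16, 16 hours — each event is 16 hours after the previous one.
Apr 13 2027 7:00 PM + 16 h = Apr 14 2027 11:00 AM.
Apr 14 2027 11:00 AM + 16 h = Apr 15 2027 3:00 AM.
Apr 15 2027 3:00 AM + 16 h = Apr 15 2027 7:00 PM.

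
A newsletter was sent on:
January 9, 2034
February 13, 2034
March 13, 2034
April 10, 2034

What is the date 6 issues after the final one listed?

Gaps: 35, 28, 28 days — a mix of 28 and 35. Every date is a Monday.
Each is the 2nd Monday of its month.
2nd Monday of May 2034: May 8, 2034.
2nd Monday of June 2034: June 12, 2034.
2nd Monday of July 2034: July 10, 2034.
August 2034 — 2nd Monday is August 14, 2034.
2nd Monday of September 2034: September 11, 2034.
October 2034 — 2nd Monday is October 9, 2034.

October 9, 2034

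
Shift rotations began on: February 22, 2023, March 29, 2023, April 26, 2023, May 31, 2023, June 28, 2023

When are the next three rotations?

July 26, 2023; August 30, 2023; September 27, 2023

Every date is a Wednesday; gaps 35, 28, 35, 28 days.
Each is the last Wednesday of its month (at least one falls on the 29th or later, ruling out '4th Wednesday').
July 2023 ends with Wednesday July 26, 2023.
August 2023 ends with Wednesday August 30, 2023.
Last Wednesday of September 2023: September 27, 2023.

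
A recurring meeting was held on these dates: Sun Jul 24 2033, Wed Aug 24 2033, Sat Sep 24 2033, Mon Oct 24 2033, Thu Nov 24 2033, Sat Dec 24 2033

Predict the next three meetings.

Tue Jan 24 2034, Fri Feb 24 2034, Fri Mar 24 2034

Gaps: 31, 31, 30, 31, 30 days — not constant. Every event is on the 24th of the month.
Pattern: the 24th of each month.
January 2034: Tue Jan 24 2034.
Next: February 2034 → Fri Feb 24 2034.
March 2034: Fri Mar 24 2034.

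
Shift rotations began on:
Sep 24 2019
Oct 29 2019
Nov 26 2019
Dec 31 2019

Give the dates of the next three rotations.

Jan 28 2020, Feb 25 2020, Mar 31 2020

All Tuesdays; the gaps (35, 28, 35) vary with month length.
This is the last Tuesday of each month.
January 2020 ends with Tuesday Jan 28 2020.
Last Tuesday of February 2020: Feb 25 2020.
March 2020 ends with Tuesday Mar 31 2020.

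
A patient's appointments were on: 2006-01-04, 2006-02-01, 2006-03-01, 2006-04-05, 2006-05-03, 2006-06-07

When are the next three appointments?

Gaps: 28, 28, 35, 28, 35 days — a mix of 28 and 35. Every date is a Wednesday.
Each is the 1st Wednesday of its month.
1st Wednesday of July 2006: 2006-07-05.
August 2006 — 1st Wednesday is 2006-08-02.
1st Wednesday of September 2006: 2006-09-06.

2006-07-05, 2006-08-02, 2006-09-06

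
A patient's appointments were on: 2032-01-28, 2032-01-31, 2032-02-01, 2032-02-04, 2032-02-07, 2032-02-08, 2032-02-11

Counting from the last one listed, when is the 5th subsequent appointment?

Every event lands on a Wednesday or Saturday or Sunday (gaps cycle 3, 1, 3, 3, 1, 3).
So the schedule is: every Wednesday, Saturday and Sunday.
The following Saturday is 2032-02-14.
The following Sunday is 2032-02-15.
The following Wednesday is 2032-02-18.
Next Saturday: 2032-02-21.
Next Sunday: 2032-02-22.

2032-02-22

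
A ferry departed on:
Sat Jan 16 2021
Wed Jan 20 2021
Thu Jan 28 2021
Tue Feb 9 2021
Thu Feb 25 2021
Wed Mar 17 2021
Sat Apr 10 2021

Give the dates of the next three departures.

Gaps: 4, 8, 12, 16, 20, 24 days — each gap is 4 larger than the previous one.
Next gap: 28 days. Sat Apr 10 2021 + 28 days = Sat May 8 2021.
Next gap: 32 days. Sat May 8 2021 + 32 days = Wed Jun 9 2021.
Next gap: 36 days. Wed Jun 9 2021 + 36 days = Thu Jul 15 2021.

Sat May 8 2021, Wed Jun 9 2021, Thu Jul 15 2021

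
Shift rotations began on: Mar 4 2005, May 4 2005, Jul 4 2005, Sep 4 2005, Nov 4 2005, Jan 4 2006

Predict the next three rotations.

Mar 4 2006, May 4 2006, Jul 4 2006

The day-of-month is always 4 (61, 61, 62, 61, 61 days between events).
So this recurs on the 4th of every 2 months.
March 2006: Mar 4 2006.
Next: May 2006 → May 4 2006.
Next: July 2006 → Jul 4 2006.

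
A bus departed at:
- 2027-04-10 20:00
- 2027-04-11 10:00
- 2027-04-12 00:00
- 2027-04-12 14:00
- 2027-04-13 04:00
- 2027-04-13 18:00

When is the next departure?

Gaps: 14, 14, 14, 14, 14 hours — each event is 14 hours after the previous one.
2027-04-13 18:00 + 14 h = 2027-04-14 08:00.

2027-04-14 08:00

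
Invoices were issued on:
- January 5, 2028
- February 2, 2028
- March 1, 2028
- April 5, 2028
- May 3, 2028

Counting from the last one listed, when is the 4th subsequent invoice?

September 6, 2028

Gaps: 28, 28, 35, 28 days — a mix of 28 and 35. Every date is a Wednesday.
Each is the 1st Wednesday of its month.
June 2028 — 1st Wednesday is June 7, 2028.
July 2028 — 1st Wednesday is July 5, 2028.
August 2028 — 1st Wednesday is August 2, 2028.
September 2028 — 1st Wednesday is September 6, 2028.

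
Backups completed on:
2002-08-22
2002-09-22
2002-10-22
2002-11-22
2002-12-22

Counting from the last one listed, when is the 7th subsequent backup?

Gaps: 31, 30, 31, 30 days — not constant. Every event is on the 22nd of the month.
Pattern: the 22nd of each month.
Next: January 2003 → 2003-01-22.
Next: February 2003 → 2003-02-22.
Next: March 2003 → 2003-03-22.
Next: April 2003 → 2003-04-22.
Next: May 2003 → 2003-05-22.
Next: June 2003 → 2003-06-22.
Next: July 2003 → 2003-07-22.

2003-07-22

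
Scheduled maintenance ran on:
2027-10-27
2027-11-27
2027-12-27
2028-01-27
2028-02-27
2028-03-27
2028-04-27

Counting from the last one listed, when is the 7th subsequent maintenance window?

The day-of-month is always 27 (31, 30, 31, 31, 29, 31 days between events).
So this recurs on the 27th of each month.
Next: May 2028 → 2028-05-27.
Next: June 2028 → 2028-06-27.
July 2028: 2028-07-27.
Next: August 2028 → 2028-08-27.
Next: September 2028 → 2028-09-27.
Next: October 2028 → 2028-10-27.
November 2028: 2028-11-27.

2028-11-27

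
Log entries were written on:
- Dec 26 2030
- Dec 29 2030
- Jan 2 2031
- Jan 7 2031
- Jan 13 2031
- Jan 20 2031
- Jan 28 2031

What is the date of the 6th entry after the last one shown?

Gaps: 3, 4, 5, 6, 7, 8 days — each gap is 1 larger than the previous one.
Next gap: 9 days. Jan 28 2031 + 9 days = Feb 6 2031.
Next gap: 10 days. Feb 6 2031 + 10 days = Feb 16 2031.
Next gap: 11 days. Feb 16 2031 + 11 days = Feb 27 2031.
Next gap: 12 days. Feb 27 2031 + 12 days = Mar 11 2031.
Next gap: 13 days. Mar 11 2031 + 13 days = Mar 24 2031.
Next gap: 14 days. Mar 24 2031 + 14 days = Apr 7 2031.

Apr 7 2031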